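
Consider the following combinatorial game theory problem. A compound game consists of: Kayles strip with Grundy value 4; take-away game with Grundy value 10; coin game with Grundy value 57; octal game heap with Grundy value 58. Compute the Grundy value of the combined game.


By the Sprague-Grundy theorem, the Grundy value of a sum of games is the XOR of individual Grundy values.
Kayles strip: Grundy value = 4. Running XOR: 0 XOR 4 = 4
take-away game: Grundy value = 10. Running XOR: 4 XOR 10 = 14
coin game: Grundy value = 57. Running XOR: 14 XOR 57 = 55
octal game heap: Grundy value = 58. Running XOR: 55 XOR 58 = 13
The combined Grundy value is 13.

13


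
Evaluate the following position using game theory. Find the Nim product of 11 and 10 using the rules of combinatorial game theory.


Nim multiplication is bilinear over XOR: (u XOR v) * w = (u*w) XOR (v*w).
So we split each operand into its bit components and XOR the pairwise Nim products.
11 = 1 + 2 + 8 (as XOR of powers of 2).
10 = 2 + 8 (as XOR of powers of 2).
Using the standard Nim-product table on single bits:
  2*2 = 3,   2*4 = 8,   2*8 = 12,
  4*4 = 6,   4*8 = 11,  8*8 = 13,
and  1*x = x (identity), k*l = l*k (commutative).
Pairwise Nim products:
  1 * 2 = 2
  1 * 8 = 8
  2 * 2 = 3
  2 * 8 = 12
  8 * 2 = 12
  8 * 8 = 13
XOR them: 2 XOR 8 XOR 3 XOR 12 XOR 12 XOR 13 = 4.
Result: 11 * 10 = 4 (in Nim).

4


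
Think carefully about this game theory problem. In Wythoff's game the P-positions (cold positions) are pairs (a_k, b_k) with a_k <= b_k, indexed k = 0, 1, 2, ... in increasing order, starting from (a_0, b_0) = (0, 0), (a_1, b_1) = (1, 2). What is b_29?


By Wythoff's theorem, a_k = floor(k * phi) and b_k = floor(k * phi^2) = a_k + k, where phi = (1 + sqrt(5))/2 is the golden ratio.
phi = (1 + sqrt(5))/2 = 1.618034
phi^2 = phi + 1 = 2.618034
k = 29
k * phi^2 = 29 * 2.618034 = 75.922986
b_29 = floor(k * phi^2) = 75 (check: a_29 + k = 46 + 29 = 75)

75


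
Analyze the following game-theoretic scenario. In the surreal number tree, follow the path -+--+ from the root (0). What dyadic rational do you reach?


Sign expansion: -+--+
Rule: track bounds (lo, hi), initially (-inf, +inf). On '+', the current value becomes lo and we move to the simplest number in (value, hi): value + 1 if hi = +inf, otherwise the midpoint (value + hi)/2. On '-', the current value becomes hi and we move to value - 1 if lo = -inf, otherwise the midpoint (lo + value)/2.
Start at 0.
Step 1: sign = -, move left. Bounds: (-inf, 0). Value = -1
Step 2: sign = +, move right. Bounds: (-1, 0). Value = -1/2
Step 3: sign = -, move left. Bounds: (-1, -1/2). Value = -3/4
Step 4: sign = -, move left. Bounds: (-1, -3/4). Value = -7/8
Step 5: sign = +, move right. Bounds: (-7/8, -3/4). Value = -13/16
The surreal number with sign expansion -+--+ is -13/16.

-13/16


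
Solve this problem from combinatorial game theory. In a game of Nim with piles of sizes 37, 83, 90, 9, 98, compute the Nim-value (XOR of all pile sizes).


We need the XOR (exclusive or) of all pile sizes.
After XOR-ing pile 1 (size 37): 0 XOR 37 = 37
After XOR-ing pile 2 (size 83): 37 XOR 83 = 118
After XOR-ing pile 3 (size 90): 118 XOR 90 = 44
After XOR-ing pile 4 (size 9): 44 XOR 9 = 37
After XOR-ing pile 5 (size 98): 37 XOR 98 = 71
The Nim-value of this position is 71.

71


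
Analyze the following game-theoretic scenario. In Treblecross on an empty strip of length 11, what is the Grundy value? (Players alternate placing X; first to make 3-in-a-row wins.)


Treblecross: place X on empty cells; 3-in-a-row wins.
Playing within two cells of an existing X lets the opponent win at once, so sensible play treats the cells i-2..i+2 around each X as dead. The player left with no safe cell loses, so this is a normal-play take-away game on strips of safe cells.
Placing X at cell i (0-indexed) of a strip of k safe cells leaves independent strips of sizes max(0, i-2) and max(0, k-i-3). Hence G(k) = mex{ G(max(0,i-2)) XOR G(max(0,k-i-3)) : 0 <= i < k }, with G(0) = 0.
G(1): splits (0,0):0^0=0 -> mex({0}) = 1
G(2): splits (0,0):0^0=0 -> mex({0}) = 1
G(3): splits (0,0):0^0=0 -> mex({0}) = 1
G(4): splits (0,1):0^1=1 (0,0):0^0=0 -> mex({0, 1}) = 2
G(5): splits (0,2):0^1=1 (0,1):0^1=1 (0,0):0^0=0 -> mex({0, 1}) = 2
G(6) = mex({1}) = 0
G(7) = mex({0, 1, 2}) = 3
G(8) = mex({0, 1, 2}) = 3
G(9) = mex({0, 2}) = 1
G(10) = mex({0, 2, 3}) = 1
G(11) = mex({0, 3}) = 1
Therefore G(11) = 1.

1


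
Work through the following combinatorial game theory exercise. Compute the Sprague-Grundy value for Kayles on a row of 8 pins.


Kayles: a move removes 1 or 2 adjacent pins from a contiguous row.
Removing pins from a row of k leaves two independent rows (a, b) with a + b = k - 1 (one pin) or a + b = k - 2 (two pins); an end removal gives a = 0.
By Sprague-Grundy, G(k) = mex{ G(a) XOR G(b) } over all these splits. G(0) = 0.
G(1): splits (0,0):0^0=0 -> mex({0}) = 1
G(2): splits (0,1):0^1=1 (0,0):0^0=0 -> mex({0, 1}) = 2
G(3): splits (0,2):0^2=2 (1,1):1^1=0 (0,1):0^1=1 -> mex({0, 1, 2}) = 3
G(4): splits (0,3):0^3=3 (1,2):1^2=3 (0,2):0^2=2 (1,1):1^1=0 -> mex({0, 2, 3}) = 1
G(5): splits (0,4):0^1=1 (1,3):1^3=2 (2,2):2^2=0 (0,3):0^3=3 (1,2):1^2=3 -> mex({0, 1, 2, 3}) = 4
G(6) = mex({0, 1, 2, 4}) = 3
G(7) = mex({0, 1, 3, 4, 5}) = 2
G(8) = mex({0, 2, 3, 5, 6}) = 1
Therefore G(8) = 1.

1


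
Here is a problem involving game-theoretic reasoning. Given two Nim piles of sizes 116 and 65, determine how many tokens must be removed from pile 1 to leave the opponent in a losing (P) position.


Piles: 116 and 65
Current XOR: 116 XOR 65 = 53 (non-zero, so this is an N-position).
To make the XOR zero, we need to find a move that balances the piles.
For pile 1 (size 116): target = 116 XOR 53 = 65
We reduce pile 1 from 116 to 65.
Tokens removed: 116 - 65 = 51
Verification: 65 XOR 65 = 0

51


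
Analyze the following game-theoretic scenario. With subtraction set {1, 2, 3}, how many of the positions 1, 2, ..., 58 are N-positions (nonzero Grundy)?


Subtraction set S = {1, 2, 3}, so G(n) = n mod 4.
G(n) = 0 when n is a multiple of 4.
Multiples of 4 in [1, 58]: 14
N-positions (nonzero Grundy) = 58 - 14 = 44

44


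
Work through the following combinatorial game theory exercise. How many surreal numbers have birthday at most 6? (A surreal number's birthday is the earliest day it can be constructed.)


Day 0: {|} = 0 is born. Count = 1.
Day n: the number of surreal numbers born by day n is 2^(n+1) - 1.
By day 0: 2^1 - 1 = 1
By day 1: 2^2 - 1 = 3
By day 2: 2^3 - 1 = 7
By day 3: 2^4 - 1 = 15
By day 4: 2^5 - 1 = 31
By day 5: 2^6 - 1 = 63
By day 6: 2^7 - 1 = 127
By day 6: 127 surreal numbers.

127


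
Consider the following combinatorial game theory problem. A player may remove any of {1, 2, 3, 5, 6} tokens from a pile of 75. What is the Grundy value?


The subtraction set is S = {1, 2, 3, 5, 6}.
G(k) = mex{ G(k - s) : s in S, s <= k }. We compute iteratively: G(0) = 0.
G(1) = mex({0}) = 1
G(2) = mex({0, 1}) = 2
G(3) = mex({0, 1, 2}) = 3
G(4) = mex({1, 2, 3}) = 0
G(5) = mex({0, 2, 3}) = 1
G(6) = mex({0, 1, 3}) = 2
G(7) = mex({0, 1, 2}) = 3
G(8) = mex({1, 2, 3}) = 0
G(9) = mex({0, 2, 3}) = 1
Observe that G(4)..G(9) = 0, 1, 2, 3, 0, 1 repeats G(0)..G(5) = 0, 1, 2, 3, 0, 1.
For k >= max(S) = 6, G(k) is determined by the previous 6 values G(k-6)..G(k-1); a window of 6 consecutive values has recurred shifted by 4, so by induction G(k + 4) = G(k) for all k >= 0: the sequence is periodic from the start with period 4.
One period: G(0..3) = 0, 1, 2, 3.
75 mod 4 = 3, so G(75) = G(3) = 3.

3


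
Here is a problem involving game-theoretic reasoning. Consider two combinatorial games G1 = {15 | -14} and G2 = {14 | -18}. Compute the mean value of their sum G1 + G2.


G1 = {15 | -14}, G2 = {14 | -18}
Each is a switch {a | b} with numbers a > b; its mean value is (a + b)/2, and mean value is additive over game sums: m(G1 + G2) = m(G1) + m(G2).
Mean of G1 = (15 + (-14))/2 = 1/2 = 1/2
Mean of G2 = (14 + (-18))/2 = -4/2 = -2
Mean of G1 + G2 = 1/2 + -2 = -3/2

-3/2


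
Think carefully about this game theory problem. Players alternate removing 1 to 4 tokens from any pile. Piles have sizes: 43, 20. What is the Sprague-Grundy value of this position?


Subtraction set: {1, 2, 3, 4}
For this subtraction set, G(n) = n mod 5 (period = max + 1 = 5).
Pile 1 (size 43): G(43) = 43 mod 5 = 3
Pile 2 (size 20): G(20) = 20 mod 5 = 0
Total Grundy value = XOR of all: 3 XOR 0 = 3

3


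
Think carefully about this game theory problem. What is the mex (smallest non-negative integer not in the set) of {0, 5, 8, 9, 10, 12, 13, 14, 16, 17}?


Set = {0, 5, 8, 9, 10, 12, 13, 14, 16, 17}
0 is in the set.
1 is NOT in the set. This is the mex.
mex = 1

1


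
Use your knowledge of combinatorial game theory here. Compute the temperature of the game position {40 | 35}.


The game is {40 | 35}, a switch {a | b} with numbers a > b.
Cooling {a | b} by t gives {a - t | b + t}, which stops being hot when a - t = b + t, i.e. at t = (a - b)/2. So the temperature of a switch is (a - b)/2.
Temperature = (Left option - Right option) / 2
= (40 - (35)) / 2
= 5 / 2
= 5/2

5/2


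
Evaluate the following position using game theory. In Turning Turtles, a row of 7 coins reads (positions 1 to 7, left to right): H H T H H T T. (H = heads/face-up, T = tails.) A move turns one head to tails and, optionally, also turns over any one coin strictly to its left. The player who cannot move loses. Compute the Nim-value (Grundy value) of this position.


Coins: H H T H H T T
Key fact: a single head at position k behaves exactly like a Nim heap of size k (turning it to T and optionally flipping a coin at j < k corresponds to moving the heap from k to j, or to 0), and heads combine as a disjunctive sum (two heads at the same place would cancel, matching j XOR j = 0). So the Nim-value is the XOR of the 1-indexed positions of the heads.
Face-up positions (1-indexed): [1, 2, 4, 5]
XOR 0 with 1: 0 XOR 1 = 1
XOR 1 with 2: 1 XOR 2 = 3
XOR 3 with 4: 3 XOR 4 = 7
XOR 7 with 5: 7 XOR 5 = 2
Nim-value = 2

2


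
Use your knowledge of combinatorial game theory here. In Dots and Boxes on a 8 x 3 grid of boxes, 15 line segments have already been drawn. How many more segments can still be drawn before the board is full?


Grid: 8 x 3 boxes, i.e. 9 rows and 4 columns of dots.
Horizontal edges: (rows + 1) * cols = 9 * 3 = 27
Vertical edges: rows * (cols + 1) = 8 * 4 = 32
Total edges: 27 + 32 = 59
Edges drawn: 15
Remaining: 59 - 15 = 44

44


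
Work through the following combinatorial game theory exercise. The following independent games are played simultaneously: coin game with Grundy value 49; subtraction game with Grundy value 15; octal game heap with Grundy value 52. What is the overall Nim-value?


By the Sprague-Grundy theorem, the Grundy value of a sum of games is the XOR of individual Grundy values.
coin game: Grundy value = 49. Running XOR: 0 XOR 49 = 49
subtraction game: Grundy value = 15. Running XOR: 49 XOR 15 = 62
octal game heap: Grundy value = 52. Running XOR: 62 XOR 52 = 10
The combined Grundy value is 10.

10


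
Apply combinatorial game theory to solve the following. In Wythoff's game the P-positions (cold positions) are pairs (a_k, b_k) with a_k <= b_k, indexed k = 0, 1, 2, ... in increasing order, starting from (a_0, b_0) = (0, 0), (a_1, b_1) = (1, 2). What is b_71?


By Wythoff's theorem, a_k = floor(k * phi) and b_k = floor(k * phi^2) = a_k + k, where phi = (1 + sqrt(5))/2 is the golden ratio.
phi = (1 + sqrt(5))/2 = 1.618034
phi^2 = phi + 1 = 2.618034
k = 71
k * phi^2 = 71 * 2.618034 = 185.880413
b_71 = floor(k * phi^2) = 185 (check: a_71 + k = 114 + 71 = 185)

185


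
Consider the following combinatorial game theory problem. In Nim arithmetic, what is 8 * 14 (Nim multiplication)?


Nim multiplication is bilinear over XOR: (u XOR v) * w = (u*w) XOR (v*w).
So we split each operand into its bit components and XOR the pairwise Nim products.
8 = 8 (as XOR of powers of 2).
14 = 2 + 4 + 8 (as XOR of powers of 2).
Using the standard Nim-product table on single bits:
  2*2 = 3,   2*4 = 8,   2*8 = 12,
  4*4 = 6,   4*8 = 11,  8*8 = 13,
and  1*x = x (identity), k*l = l*k (commutative).
Pairwise Nim products:
  8 * 2 = 12
  8 * 4 = 11
  8 * 8 = 13
XOR them: 12 XOR 11 XOR 13 = 10.
Result: 8 * 14 = 10 (in Nim).

10


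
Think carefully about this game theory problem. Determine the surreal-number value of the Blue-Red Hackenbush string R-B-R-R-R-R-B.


Edges (from ground): R-B-R-R-R-R-B
By Berlekamp's sign-expansion rule, a Blue-Red Hackenbush stalk has the value of the surreal number whose sign sequence is the edge sequence with B -> + and R -> -.
Sign sequence: -+----+
Trace the sign expansion in the surreal number tree, starting from 0:
Edge 1: R (sign -) -> bounds (-inf, 0), value = -1
Edge 2: B (sign +) -> bounds (-1, 0), value = -1/2
Edge 3: R (sign -) -> bounds (-1, -1/2), value = -3/4
Edge 4: R (sign -) -> bounds (-1, -3/4), value = -7/8
Edge 5: R (sign -) -> bounds (-1, -7/8), value = -15/16
Edge 6: R (sign -) -> bounds (-1, -15/16), value = -31/32
Edge 7: B (sign +) -> bounds (-31/32, -15/16), value = -61/64
Game value = -61/64

-61/64


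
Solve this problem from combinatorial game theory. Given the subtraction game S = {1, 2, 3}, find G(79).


The subtraction set is S = {1, 2, 3}.
G(k) = mex{ G(k - s) : s in S, s <= k }. We compute iteratively: G(0) = 0.
G(1) = mex({0}) = 1
G(2) = mex({0, 1}) = 2
G(3) = mex({0, 1, 2}) = 3
G(4) = mex({1, 2, 3}) = 0
G(5) = mex({0, 2, 3}) = 1
G(6) = mex({0, 1, 3}) = 2
Observe that G(4)..G(6) = 0, 1, 2 repeats G(0)..G(2) = 0, 1, 2.
For k >= max(S) = 3, G(k) is determined by the previous 3 values G(k-3)..G(k-1); a window of 3 consecutive values has recurred shifted by 4, so by induction G(k + 4) = G(k) for all k >= 0: the sequence is periodic from the start with period 4.
One period: G(0..3) = 0, 1, 2, 3.
79 mod 4 = 3, so G(79) = G(3) = 3.

3


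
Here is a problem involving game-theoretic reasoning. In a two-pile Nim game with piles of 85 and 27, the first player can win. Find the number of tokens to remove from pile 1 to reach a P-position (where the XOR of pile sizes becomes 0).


Piles: 85 and 27
Current XOR: 85 XOR 27 = 78 (non-zero, so this is an N-position).
To make the XOR zero, we need to find a move that balances the piles.
For pile 1 (size 85): target = 85 XOR 78 = 27
We reduce pile 1 from 85 to 27.
Tokens removed: 85 - 27 = 58
Verification: 27 XOR 27 = 0

58


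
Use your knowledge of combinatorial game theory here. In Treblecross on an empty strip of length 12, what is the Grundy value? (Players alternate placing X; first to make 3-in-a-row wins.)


Treblecross: place X on empty cells; 3-in-a-row wins.
Playing within two cells of an existing X lets the opponent win at once, so sensible play treats the cells i-2..i+2 around each X as dead. The player left with no safe cell loses, so this is a normal-play take-away game on strips of safe cells.
Placing X at cell i (0-indexed) of a strip of k safe cells leaves independent strips of sizes max(0, i-2) and max(0, k-i-3). Hence G(k) = mex{ G(max(0,i-2)) XOR G(max(0,k-i-3)) : 0 <= i < k }, with G(0) = 0.
G(1): splits (0,0):0^0=0 -> mex({0}) = 1
G(2): splits (0,0):0^0=0 -> mex({0}) = 1
G(3): splits (0,0):0^0=0 -> mex({0}) = 1
G(4): splits (0,1):0^1=1 (0,0):0^0=0 -> mex({0, 1}) = 2
G(5): splits (0,2):0^1=1 (0,1):0^1=1 (0,0):0^0=0 -> mex({0, 1}) = 2
G(6) = mex({1}) = 0
G(7) = mex({0, 1, 2}) = 3
G(8) = mex({0, 1, 2}) = 3
G(9) = mex({0, 2}) = 1
G(10) = mex({0, 2, 3}) = 1
G(11) = mex({0, 3}) = 1
G(12) = mex({1, 3}) = 0
Therefore G(12) = 0.

0


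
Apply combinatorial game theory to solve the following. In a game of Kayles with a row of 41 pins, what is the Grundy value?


Kayles: a move removes 1 or 2 adjacent pins from a contiguous row.
Removing pins from a row of k leaves two independent rows (a, b) with a + b = k - 1 (one pin) or a + b = k - 2 (two pins); an end removal gives a = 0.
By Sprague-Grundy, G(k) = mex{ G(a) XOR G(b) } over all these splits. G(0) = 0.
G(1): splits (0,0):0^0=0 -> mex({0}) = 1
G(2): splits (0,1):0^1=1 (0,0):0^0=0 -> mex({0, 1}) = 2
G(3): splits (0,2):0^2=2 (1,1):1^1=0 (0,1):0^1=1 -> mex({0, 1, 2}) = 3
G(4): splits (0,3):0^3=3 (1,2):1^2=3 (0,2):0^2=2 (1,1):1^1=0 -> mex({0, 2, 3}) = 1
G(5): splits (0,4):0^1=1 (1,3):1^3=2 (2,2):2^2=0 (0,3):0^3=3 (1,2):1^2=3 -> mex({0, 1, 2, 3}) = 4
G(6) = mex({0, 1, 2, 4}) = 3
G(7) = mex({0, 1, 3, 4, 5}) = 2
G(8) = mex({0, 2, 3, 5, 6}) = 1
G(9) = mex({0, 1, 2, 3, 6, 7}) = 4
G(10) = mex({0, 1, 3, 4, 5, 7}) = 2
G(11) = mex({0, 1, 2, 3, 4, 5}) = 6
G(12) = mex({0, 1, 2, 3, 5, 6, 7}) = 4
G(13) = mex({0, 2, 3, 4, 6, 7}) = 1
G(14) = mex({0, 1, 4, 5, 6, 7}) = 2
G(15) = mex({0, 1, 2, 3, 4, 5, 6}) = 7
G(16) = mex({0, 2, 3, 5, 6, 7}) = 1
G(17) = mex({0, 1, 2, 3, 5, 6, 7}) = 4
G(18) = mex({0, 1, 2, 4, 5, 6}) = 3
G(19) = mex({0, 1, 3, 4, 5, 7}) = 2
G(20) = mex({0, 2, 3, 4, 5, 6, 7}) = 1
G(21) = mex({0, 1, 2, 3, 5, 6, 7}) = 4
G(22) = mex({0, 1, 2, 3, 4, 5, 7}) = 6
G(23) = mex({0, 1, 2, 3, 4, 5, 6}) = 7
G(24) = mex({0, 1, 2, 3, 5, 6, 7}) = 4
G(25) = mex({0, 2, 3, 4, 6, 7}) = 1
G(26) = mex({0, 1, 3, 4, 5, 6, 7}) = 2
G(27) = mex({0, 1, 2, 3, 4, 5, 6, 7}) = 8
G(28) = mex({0, 1, 2, 3, 4, 6, 7, 8}) = 5
G(29) = mex({0, 1, 2, 3, 5, 6, 7, 8, 9}) = 4
G(30) = mex({0, 1, 2, 3, 4, 5, 6, 9, 10}) = 7
G(31) = mex({0, 1, 3, 4, 5, 7, 10, 11}) = 2
G(32) = mex({0, 2, 3, 4, 5, 6, 7, 9, 11}) = 1
G(33) = mex({0, 1, 2, 3, 4, 5, 6, 7, 9, 12}) = 8
G(34) = mex({0, 1, 2, 3, 4, 5, 7, 8, 11, 12}) = 6
G(35) = mex({0, 1, 2, 3, 4, 5, 6, 8, 9, 10, 11}) = 7
G(36) = mex({0, 1, 2, 3, 5, 6, 7, 9, 10}) = 4
G(37) = mex({0, 2, 3, 4, 6, 7, 9, 10, 11, 12}) = 1
G(38) = mex({0, 1, 3, 4, 5, 6, 7, 9, 10, 11, 12}) = 2
G(39) = mex({0, 1, 2, 4, 5, 6, 7, 9, 10, 12, 14}) = 3
G(40) = mex({0, 2, 3, 4, 6, 7, 11, 12, 14}) = 1
G(41) = mex({0, 1, 2, 3, 5, 6, 7, 9, 10, 11, 12}) = 4
Therefore G(41) = 4.

4


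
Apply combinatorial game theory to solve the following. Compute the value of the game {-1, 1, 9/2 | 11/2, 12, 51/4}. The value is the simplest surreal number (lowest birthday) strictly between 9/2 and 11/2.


Left options: {-1, 1, 9/2}, max = 9/2
Right options: {11/2, 12, 51/4}, min = 11/2
All options are numbers and max(Left) < min(Right), so by the simplicity theorem the value is the simplest (earliest-born) number strictly between 9/2 and 11/2.
The only integer strictly between 9/2 and 11/2 is 5.
No non-integer in the interval can be simpler: if x is a non-integer in the interval, then floor(x) or ceil(x) also lies in the interval (the interval contains an integer), and both are proper prefixes of x's sign expansion, i.e. born earlier. So the game value is 5.
Game value = 5

5


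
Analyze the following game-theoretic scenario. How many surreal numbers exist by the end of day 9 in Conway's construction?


Day 0: {|} = 0 is born. Count = 1.
Day n: the number of surreal numbers born by day n is 2^(n+1) - 1.
By day 0: 2^1 - 1 = 1
By day 1: 2^2 - 1 = 3
By day 2: 2^3 - 1 = 7
By day 3: 2^4 - 1 = 15
By day 4: 2^5 - 1 = 31
By day 5: 2^6 - 1 = 63
By day 6: 2^7 - 1 = 127
By day 7: 2^8 - 1 = 255
By day 8: 2^9 - 1 = 511
By day 9: 2^10 - 1 = 1023
By day 9: 1023 surreal numbers.

1023


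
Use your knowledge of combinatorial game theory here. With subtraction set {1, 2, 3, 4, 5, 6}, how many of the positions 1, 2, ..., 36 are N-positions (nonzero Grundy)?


Subtraction set S = {1, 2, 3, 4, 5, 6}, so G(n) = n mod 7.
G(n) = 0 when n is a multiple of 7.
Multiples of 7 in [1, 36]: 5
N-positions (nonzero Grundy) = 36 - 5 = 31

31


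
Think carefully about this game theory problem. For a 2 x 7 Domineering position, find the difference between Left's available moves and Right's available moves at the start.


Board is 2 x 7 (rows x cols).
Left (vertical) placements: (rows-1) * cols = 1 * 7 = 7
Right (horizontal) placements: rows * (cols-1) = 2 * 6 = 12
Advantage = Left - Right = 7 - 12 = -5

-5


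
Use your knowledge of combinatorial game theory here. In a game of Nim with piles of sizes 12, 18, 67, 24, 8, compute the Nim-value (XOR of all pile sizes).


We need the XOR (exclusive or) of all pile sizes.
After XOR-ing pile 1 (size 12): 0 XOR 12 = 12
After XOR-ing pile 2 (size 18): 12 XOR 18 = 30
After XOR-ing pile 3 (size 67): 30 XOR 67 = 93
After XOR-ing pile 4 (size 24): 93 XOR 24 = 69
After XOR-ing pile 5 (size 8): 69 XOR 8 = 77
The Nim-value of this position is 77.

77


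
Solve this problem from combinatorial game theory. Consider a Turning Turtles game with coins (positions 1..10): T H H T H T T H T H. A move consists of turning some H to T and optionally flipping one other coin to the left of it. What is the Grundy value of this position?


Coins: T H H T H T T H T H
Key fact: a single head at position k behaves exactly like a Nim heap of size k (turning it to T and optionally flipping a coin at j < k corresponds to moving the heap from k to j, or to 0), and heads combine as a disjunctive sum (two heads at the same place would cancel, matching j XOR j = 0). So the Nim-value is the XOR of the 1-indexed positions of the heads.
Face-up positions (1-indexed): [2, 3, 5, 8, 10]
XOR 0 with 2: 0 XOR 2 = 2
XOR 2 with 3: 2 XOR 3 = 1
XOR 1 with 5: 1 XOR 5 = 4
XOR 4 with 8: 4 XOR 8 = 12
XOR 12 with 10: 12 XOR 10 = 6
Nim-value = 6

6


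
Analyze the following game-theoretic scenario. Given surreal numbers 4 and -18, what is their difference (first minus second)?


x = 4, y = -18
x - y = 4 - -18 = 22

22


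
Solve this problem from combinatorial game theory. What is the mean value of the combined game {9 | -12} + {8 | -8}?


G1 = {9 | -12}, G2 = {8 | -8}
Each is a switch {a | b} with numbers a > b; its mean value is (a + b)/2, and mean value is additive over game sums: m(G1 + G2) = m(G1) + m(G2).
Mean of G1 = (9 + (-12))/2 = -3/2 = -3/2
Mean of G2 = (8 + (-8))/2 = 0/2 = 0
Mean of G1 + G2 = -3/2 + 0 = -3/2

-3/2


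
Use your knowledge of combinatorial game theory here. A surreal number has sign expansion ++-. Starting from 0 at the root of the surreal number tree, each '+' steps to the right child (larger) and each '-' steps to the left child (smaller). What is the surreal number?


Sign expansion: ++-
Rule: track bounds (lo, hi), initially (-inf, +inf). On '+', the current value becomes lo and we move to the simplest number in (value, hi): value + 1 if hi = +inf, otherwise the midpoint (value + hi)/2. On '-', the current value becomes hi and we move to value - 1 if lo = -inf, otherwise the midpoint (lo + value)/2.
Start at 0.
Step 1: sign = +, move right. Bounds: (0, +inf). Value = 1
Step 2: sign = +, move right. Bounds: (1, +inf). Value = 2
Step 3: sign = -, move left. Bounds: (1, 2). Value = 3/2
The surreal number with sign expansion ++- is 3/2.

3/2


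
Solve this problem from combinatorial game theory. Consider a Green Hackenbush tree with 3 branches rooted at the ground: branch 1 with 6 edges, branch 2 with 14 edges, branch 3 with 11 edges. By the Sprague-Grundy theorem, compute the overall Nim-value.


The tree has 3 branches from the ground vertex.
In Green Hackenbush, the Nim-value of a simple path of length k is k.
Branch 1: length 6, Nim-value = 6
Branch 2: length 14, Nim-value = 14
Branch 3: length 11, Nim-value = 11
Total Nim-value = XOR of all branch values:
0 XOR 6 = 6
6 XOR 14 = 8
8 XOR 11 = 3
Nim-value of the tree = 3

3


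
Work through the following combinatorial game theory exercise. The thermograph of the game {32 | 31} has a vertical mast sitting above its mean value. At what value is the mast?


Game = {32 | 31}, a switch {a | b} with numbers a > b.
Its thermograph has left wall a - t and right wall b + t, which meet at t = (a - b)/2, where both equal (a + b)/2. So the mast (mean value) is at (a + b)/2.
Mean = (32 + (31))/2 = 63/2 = 63/2

63/2


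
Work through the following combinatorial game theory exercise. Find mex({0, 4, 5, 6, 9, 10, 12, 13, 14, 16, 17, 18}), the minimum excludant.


Set = {0, 4, 5, 6, 9, 10, 12, 13, 14, 16, 17, 18}
0 is in the set.
1 is NOT in the set. This is the mex.
mex = 1

1


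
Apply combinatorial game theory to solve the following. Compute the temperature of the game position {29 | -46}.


The game is {29 | -46}, a switch {a | b} with numbers a > b.
Cooling {a | b} by t gives {a - t | b + t}, which stops being hot when a - t = b + t, i.e. at t = (a - b)/2. So the temperature of a switch is (a - b)/2.
Temperature = (Left option - Right option) / 2
= (29 - (-46)) / 2
= 75 / 2
= 75/2

75/2


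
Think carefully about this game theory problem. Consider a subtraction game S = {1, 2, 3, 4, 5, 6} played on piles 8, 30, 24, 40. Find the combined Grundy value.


Subtraction set: {1, 2, 3, 4, 5, 6}
For this subtraction set, G(n) = n mod 7 (period = max + 1 = 7).
Pile 1 (size 8): G(8) = 8 mod 7 = 1
Pile 2 (size 30): G(30) = 30 mod 7 = 2
Pile 3 (size 24): G(24) = 24 mod 7 = 3
Pile 4 (size 40): G(40) = 40 mod 7 = 5
Total Grundy value = XOR of all: 1 XOR 2 XOR 3 XOR 5 = 5

5


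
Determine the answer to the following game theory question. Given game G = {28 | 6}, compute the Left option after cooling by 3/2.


Original game: {28 | 6} (a switch {a | b} with a > b).
Cooling by t (for t below the temperature (a - b)/2 = 11) taxes each move by t: {a | b} cooled by t is {a - t | b + t}.
Cooling amount: t = 3/2
Cooled Left option: 28 - 3/2 = 53/2
Cooled Right option: 6 + 3/2 = 15/2
Cooled game: {53/2 | 15/2}
Left option = 53/2

53/2


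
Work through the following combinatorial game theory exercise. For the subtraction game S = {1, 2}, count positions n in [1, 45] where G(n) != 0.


Subtraction set S = {1, 2}, so G(n) = n mod 3.
G(n) = 0 when n is a multiple of 3.
Multiples of 3 in [1, 45]: 15
N-positions (nonzero Grundy) = 45 - 15 = 30

30


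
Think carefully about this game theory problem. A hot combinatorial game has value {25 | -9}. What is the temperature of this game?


The game is {25 | -9}, a switch {a | b} with numbers a > b.
Cooling {a | b} by t gives {a - t | b + t}, which stops being hot when a - t = b + t, i.e. at t = (a - b)/2. So the temperature of a switch is (a - b)/2.
Temperature = (Left option - Right option) / 2
= (25 - (-9)) / 2
= 34 / 2
= 17

17


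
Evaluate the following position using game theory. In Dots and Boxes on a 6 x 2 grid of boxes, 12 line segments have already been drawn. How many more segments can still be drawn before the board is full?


Grid: 6 x 2 boxes, i.e. 7 rows and 3 columns of dots.
Horizontal edges: (rows + 1) * cols = 7 * 2 = 14
Vertical edges: rows * (cols + 1) = 6 * 3 = 18
Total edges: 14 + 18 = 32
Edges drawn: 12
Remaining: 32 - 12 = 20

20


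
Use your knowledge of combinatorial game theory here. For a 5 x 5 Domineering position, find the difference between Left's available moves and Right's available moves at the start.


Board is 5 x 5 (rows x cols).
Left (vertical) placements: (rows-1) * cols = 4 * 5 = 20
Right (horizontal) placements: rows * (cols-1) = 5 * 4 = 20
Advantage = Left - Right = 20 - 20 = 0

0


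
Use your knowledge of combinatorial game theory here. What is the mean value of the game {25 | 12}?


Game = {25 | 12}, a switch {a | b} with numbers a > b.
Its thermograph has left wall a - t and right wall b + t, which meet at t = (a - b)/2, where both equal (a + b)/2. So the mast (mean value) is at (a + b)/2.
Mean = (25 + (12))/2 = 37/2 = 37/2

37/2


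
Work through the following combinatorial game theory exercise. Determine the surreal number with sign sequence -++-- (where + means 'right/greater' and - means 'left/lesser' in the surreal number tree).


Sign expansion: -++--
Rule: track bounds (lo, hi), initially (-inf, +inf). On '+', the current value becomes lo and we move to the simplest number in (value, hi): value + 1 if hi = +inf, otherwise the midpoint (value + hi)/2. On '-', the current value becomes hi and we move to value - 1 if lo = -inf, otherwise the midpoint (lo + value)/2.
Start at 0.
Step 1: sign = -, move left. Bounds: (-inf, 0). Value = -1
Step 2: sign = +, move right. Bounds: (-1, 0). Value = -1/2
Step 3: sign = +, move right. Bounds: (-1/2, 0). Value = -1/4
Step 4: sign = -, move left. Bounds: (-1/2, -1/4). Value = -3/8
Step 5: sign = -, move left. Bounds: (-1/2, -3/8). Value = -7/16
The surreal number with sign expansion -++-- is -7/16.

-7/16


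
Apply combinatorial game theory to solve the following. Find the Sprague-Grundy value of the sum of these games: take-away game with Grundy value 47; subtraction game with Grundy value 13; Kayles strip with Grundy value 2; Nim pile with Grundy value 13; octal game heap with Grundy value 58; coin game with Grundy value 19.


By the Sprague-Grundy theorem, the Grundy value of a sum of games is the XOR of individual Grundy values.
take-away game: Grundy value = 47. Running XOR: 0 XOR 47 = 47
subtraction game: Grundy value = 13. Running XOR: 47 XOR 13 = 34
Kayles strip: Grundy value = 2. Running XOR: 34 XOR 2 = 32
Nim pile: Grundy value = 13. Running XOR: 32 XOR 13 = 45
octal game heap: Grundy value = 58. Running XOR: 45 XOR 58 = 23
coin game: Grundy value = 19. Running XOR: 23 XOR 19 = 4
The combined Grundy value is 4.

4


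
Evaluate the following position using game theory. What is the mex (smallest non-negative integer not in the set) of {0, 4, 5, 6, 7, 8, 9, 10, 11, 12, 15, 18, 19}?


Set = {0, 4, 5, 6, 7, 8, 9, 10, 11, 12, 15, 18, 19}
0 is in the set.
1 is NOT in the set. This is the mex.
mex = 1

1


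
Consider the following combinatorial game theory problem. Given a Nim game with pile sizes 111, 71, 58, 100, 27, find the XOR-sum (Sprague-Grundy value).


We need the XOR (exclusive or) of all pile sizes.
After XOR-ing pile 1 (size 111): 0 XOR 111 = 111
After XOR-ing pile 2 (size 71): 111 XOR 71 = 40
After XOR-ing pile 3 (size 58): 40 XOR 58 = 18
After XOR-ing pile 4 (size 100): 18 XOR 100 = 118
After XOR-ing pile 5 (size 27): 118 XOR 27 = 109
The Nim-value of this position is 109.

109


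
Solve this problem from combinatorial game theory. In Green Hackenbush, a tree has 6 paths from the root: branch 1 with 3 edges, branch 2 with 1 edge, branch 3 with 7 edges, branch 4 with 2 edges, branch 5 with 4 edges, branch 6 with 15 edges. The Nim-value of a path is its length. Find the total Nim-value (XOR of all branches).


The tree has 6 branches from the ground vertex.
In Green Hackenbush, the Nim-value of a simple path of length k is k.
Branch 1: length 3, Nim-value = 3
Branch 2: length 1, Nim-value = 1
Branch 3: length 7, Nim-value = 7
Branch 4: length 2, Nim-value = 2
Branch 5: length 4, Nim-value = 4
Branch 6: length 15, Nim-value = 15
Total Nim-value = XOR of all branch values:
0 XOR 3 = 3
3 XOR 1 = 2
2 XOR 7 = 5
5 XOR 2 = 7
7 XOR 4 = 3
3 XOR 15 = 12
Nim-value of the tree = 12

12


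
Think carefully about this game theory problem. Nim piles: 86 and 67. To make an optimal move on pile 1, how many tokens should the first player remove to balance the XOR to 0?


Piles: 86 and 67
Current XOR: 86 XOR 67 = 21 (non-zero, so this is an N-position).
To make the XOR zero, we need to find a move that balances the piles.
For pile 1 (size 86): target = 86 XOR 21 = 67
We reduce pile 1 from 86 to 67.
Tokens removed: 86 - 67 = 19
Verification: 67 XOR 67 = 0

19


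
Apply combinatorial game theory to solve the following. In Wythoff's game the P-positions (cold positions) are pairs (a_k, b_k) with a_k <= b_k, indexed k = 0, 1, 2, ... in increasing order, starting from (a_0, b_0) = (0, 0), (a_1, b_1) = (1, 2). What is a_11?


By Wythoff's theorem, a_k = floor(k * phi) and b_k = floor(k * phi^2) = a_k + k, where phi = (1 + sqrt(5))/2 is the golden ratio.
phi = (1 + sqrt(5))/2 = 1.618034
k = 11
k * phi = 11 * 1.618034 = 17.798374
a_11 = floor(k * phi) = 17

17


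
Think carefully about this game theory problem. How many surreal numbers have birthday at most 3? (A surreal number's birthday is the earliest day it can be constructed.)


Day 0: {|} = 0 is born. Count = 1.
Day n: the number of surreal numbers born by day n is 2^(n+1) - 1.
By day 0: 2^1 - 1 = 1
By day 1: 2^2 - 1 = 3
By day 2: 2^3 - 1 = 7
By day 3: 2^4 - 1 = 15
By day 3: 15 surreal numbers.

15


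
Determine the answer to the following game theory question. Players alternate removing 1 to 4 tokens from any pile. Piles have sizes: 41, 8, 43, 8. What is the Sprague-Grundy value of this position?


Subtraction set: {1, 2, 3, 4}
For this subtraction set, G(n) = n mod 5 (period = max + 1 = 5).
Pile 1 (size 41): G(41) = 41 mod 5 = 1
Pile 2 (size 8): G(8) = 8 mod 5 = 3
Pile 3 (size 43): G(43) = 43 mod 5 = 3
Pile 4 (size 8): G(8) = 8 mod 5 = 3
Total Grundy value = XOR of all: 1 XOR 3 XOR 3 XOR 3 = 2

2


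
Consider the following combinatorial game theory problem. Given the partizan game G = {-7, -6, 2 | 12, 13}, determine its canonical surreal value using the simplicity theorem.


Left options: {-7, -6, 2}, max = 2
Right options: {12, 13}, min = 12
All options are numbers and max(Left) < min(Right), so by the simplicity theorem the value is the simplest (earliest-born) number strictly between 2 and 12.
Integers 3 through 11 all lie strictly between 2 and 12.
Among integers, the simplest (lowest birthday = smallest |n|; 0 is born on day 0, +-n on day n) is 3.
No non-integer in the interval can be simpler: if x is a non-integer in the interval, then floor(x) or ceil(x) also lies in the interval (the interval contains an integer), and both are proper prefixes of x's sign expansion, i.e. born earlier. So the game value is 3.
Game value = 3

3


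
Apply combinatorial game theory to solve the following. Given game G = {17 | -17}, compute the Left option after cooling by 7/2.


Original game: {17 | -17} (a switch {a | b} with a > b).
Cooling by t (for t below the temperature (a - b)/2 = 17) taxes each move by t: {a | b} cooled by t is {a - t | b + t}.
Cooling amount: t = 7/2
Cooled Left option: 17 - 7/2 = 27/2
Cooled Right option: -17 + 7/2 = -27/2
Cooled game: {27/2 | -27/2}
Left option = 27/2

27/2


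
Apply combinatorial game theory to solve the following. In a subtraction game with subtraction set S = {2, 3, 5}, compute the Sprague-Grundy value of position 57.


The subtraction set is S = {2, 3, 5}.
G(k) = mex{ G(k - s) : s in S, s <= k }. We compute iteratively: G(0) = 0.
G(1) = mex({}) = 0
G(2) = mex({0}) = 1
G(3) = mex({0}) = 1
G(4) = mex({0, 1}) = 2
G(5) = mex({0, 1}) = 2
G(6) = mex({0, 1, 2}) = 3
G(7) = mex({1, 2}) = 0
G(8) = mex({1, 2, 3}) = 0
G(9) = mex({0, 2, 3}) = 1
G(10) = mex({0, 2}) = 1
G(11) = mex({0, 1, 3}) = 2
Observe that G(7)..G(11) = 0, 0, 1, 1, 2 repeats G(0)..G(4) = 0, 0, 1, 1, 2.
For k >= max(S) = 5, G(k) is determined by the previous 5 values G(k-5)..G(k-1); a window of 5 consecutive values has recurred shifted by 7, so by induction G(k + 7) = G(k) for all k >= 0: the sequence is periodic from the start with period 7.
One period: G(0..6) = 0, 0, 1, 1, 2, 2, 3.
57 mod 7 = 1, so G(57) = G(1) = 0.

0


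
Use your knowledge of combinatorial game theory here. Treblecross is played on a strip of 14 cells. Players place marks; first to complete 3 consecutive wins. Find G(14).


Treblecross: place X on empty cells; 3-in-a-row wins.
Playing within two cells of an existing X lets the opponent win at once, so sensible play treats the cells i-2..i+2 around each X as dead. The player left with no safe cell loses, so this is a normal-play take-away game on strips of safe cells.
Placing X at cell i (0-indexed) of a strip of k safe cells leaves independent strips of sizes max(0, i-2) and max(0, k-i-3). Hence G(k) = mex{ G(max(0,i-2)) XOR G(max(0,k-i-3)) : 0 <= i < k }, with G(0) = 0.
G(1): splits (0,0):0^0=0 -> mex({0}) = 1
G(2): splits (0,0):0^0=0 -> mex({0}) = 1
G(3): splits (0,0):0^0=0 -> mex({0}) = 1
G(4): splits (0,1):0^1=1 (0,0):0^0=0 -> mex({0, 1}) = 2
G(5): splits (0,2):0^1=1 (0,1):0^1=1 (0,0):0^0=0 -> mex({0, 1}) = 2
G(6) = mex({1}) = 0
G(7) = mex({0, 1, 2}) = 3
G(8) = mex({0, 1, 2}) = 3
G(9) = mex({0, 2}) = 1
G(10) = mex({0, 2, 3}) = 1
G(11) = mex({0, 3}) = 1
G(12) = mex({1, 3}) = 0
G(13) = mex({0, 1, 2, 3}) = 4
G(14) = mex({0, 1, 2}) = 3
Therefore G(14) = 3.

3


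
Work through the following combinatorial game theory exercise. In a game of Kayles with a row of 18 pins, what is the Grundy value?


Kayles: a move removes 1 or 2 adjacent pins from a contiguous row.
Removing pins from a row of k leaves two independent rows (a, b) with a + b = k - 1 (one pin) or a + b = k - 2 (two pins); an end removal gives a = 0.
By Sprague-Grundy, G(k) = mex{ G(a) XOR G(b) } over all these splits. G(0) = 0.
G(1): splits (0,0):0^0=0 -> mex({0}) = 1
G(2): splits (0,1):0^1=1 (0,0):0^0=0 -> mex({0, 1}) = 2
G(3): splits (0,2):0^2=2 (1,1):1^1=0 (0,1):0^1=1 -> mex({0, 1, 2}) = 3
G(4): splits (0,3):0^3=3 (1,2):1^2=3 (0,2):0^2=2 (1,1):1^1=0 -> mex({0, 2, 3}) = 1
G(5): splits (0,4):0^1=1 (1,3):1^3=2 (2,2):2^2=0 (0,3):0^3=3 (1,2):1^2=3 -> mex({0, 1, 2, 3}) = 4
G(6) = mex({0, 1, 2, 4}) = 3
G(7) = mex({0, 1, 3, 4, 5}) = 2
G(8) = mex({0, 2, 3, 5, 6}) = 1
G(9) = mex({0, 1, 2, 3, 6, 7}) = 4
G(10) = mex({0, 1, 3, 4, 5, 7}) = 2
G(11) = mex({0, 1, 2, 3, 4, 5}) = 6
G(12) = mex({0, 1, 2, 3, 5, 6, 7}) = 4
G(13) = mex({0, 2, 3, 4, 6, 7}) = 1
G(14) = mex({0, 1, 4, 5, 6, 7}) = 2
G(15) = mex({0, 1, 2, 3, 4, 5, 6}) = 7
G(16) = mex({0, 2, 3, 5, 6, 7}) = 1
G(17) = mex({0, 1, 2, 3, 5, 6, 7}) = 4
G(18) = mex({0, 1, 2, 4, 5, 6}) = 3
Therefore G(18) = 3.

3


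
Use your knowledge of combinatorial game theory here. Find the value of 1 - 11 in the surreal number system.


x = 1, y = 11
x - y = 1 - 11 = -10

-10


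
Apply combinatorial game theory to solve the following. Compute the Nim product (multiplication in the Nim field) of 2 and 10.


Nim multiplication is bilinear over XOR: (u XOR v) * w = (u*w) XOR (v*w).
So we split each operand into its bit components and XOR the pairwise Nim products.
2 = 2 (as XOR of powers of 2).
10 = 2 + 8 (as XOR of powers of 2).
Using the standard Nim-product table on single bits:
  2*2 = 3,   2*4 = 8,   2*8 = 12,
  4*4 = 6,   4*8 = 11,  8*8 = 13,
and  1*x = x (identity), k*l = l*k (commutative).
Pairwise Nim products:
  2 * 2 = 3
  2 * 8 = 12
XOR them: 3 XOR 12 = 15.
Result: 2 * 10 = 15 (in Nim).

15


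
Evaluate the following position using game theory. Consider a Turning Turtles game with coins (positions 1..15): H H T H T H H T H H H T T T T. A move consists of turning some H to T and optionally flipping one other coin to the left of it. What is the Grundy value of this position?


Coins: H H T H T H H T H H H T T T T
Key fact: a single head at position k behaves exactly like a Nim heap of size k (turning it to T and optionally flipping a coin at j < k corresponds to moving the heap from k to j, or to 0), and heads combine as a disjunctive sum (two heads at the same place would cancel, matching j XOR j = 0). So the Nim-value is the XOR of the 1-indexed positions of the heads.
Face-up positions (1-indexed): [1, 2, 4, 6, 7, 9, 10, 11]
XOR 0 with 1: 0 XOR 1 = 1
XOR 1 with 2: 1 XOR 2 = 3
XOR 3 with 4: 3 XOR 4 = 7
XOR 7 with 6: 7 XOR 6 = 1
XOR 1 with 7: 1 XOR 7 = 6
XOR 6 with 9: 6 XOR 9 = 15
XOR 15 with 10: 15 XOR 10 = 5
XOR 5 with 11: 5 XOR 11 = 14
Nim-value = 14

14


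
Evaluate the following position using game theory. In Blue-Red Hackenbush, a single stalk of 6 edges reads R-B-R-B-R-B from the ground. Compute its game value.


Edges (from ground): R-B-R-B-R-B
By Berlekamp's sign-expansion rule, a Blue-Red Hackenbush stalk has the value of the surreal number whose sign sequence is the edge sequence with B -> + and R -> -.
Sign sequence: -+-+-+
Trace the sign expansion in the surreal number tree, starting from 0:
Edge 1: R (sign -) -> bounds (-inf, 0), value = -1
Edge 2: B (sign +) -> bounds (-1, 0), value = -1/2
Edge 3: R (sign -) -> bounds (-1, -1/2), value = -3/4
Edge 4: B (sign +) -> bounds (-3/4, -1/2), value = -5/8
Edge 5: R (sign -) -> bounds (-3/4, -5/8), value = -11/16
Edge 6: B (sign +) -> bounds (-11/16, -5/8), value = -21/32
Game value = -21/32

-21/32


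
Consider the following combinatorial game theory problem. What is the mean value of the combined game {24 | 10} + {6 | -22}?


G1 = {24 | 10}, G2 = {6 | -22}
Each is a switch {a | b} with numbers a > b; its mean value is (a + b)/2, and mean value is additive over game sums: m(G1 + G2) = m(G1) + m(G2).
Mean of G1 = (24 + (10))/2 = 34/2 = 17
Mean of G2 = (6 + (-22))/2 = -16/2 = -8
Mean of G1 + G2 = 17 + -8 = 9

9
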